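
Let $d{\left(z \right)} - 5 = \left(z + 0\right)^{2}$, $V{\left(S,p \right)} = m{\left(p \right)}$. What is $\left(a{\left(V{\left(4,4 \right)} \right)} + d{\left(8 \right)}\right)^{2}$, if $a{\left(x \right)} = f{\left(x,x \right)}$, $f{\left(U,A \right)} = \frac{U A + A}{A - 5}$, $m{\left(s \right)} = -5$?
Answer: $4489$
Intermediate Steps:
$V{\left(S,p \right)} = -5$
$f{\left(U,A \right)} = \frac{A + A U}{-5 + A}$ ($f{\left(U,A \right)} = \frac{A U + A}{-5 + A} = \frac{A + A U}{-5 + A}$)
$a{\left(x \right)} = \frac{x \left(1 + x\right)}{-5 + x}$
$d{\left(z \right)} = 5 + z^{2}$ ($d{\left(z \right)} = 5 + \left(z + 0\right)^{2} = 5 + z^{2}$)
$\left(a{\left(V{\left(4,4 \right)} \right)} + d{\left(8 \right)}\right)^{2} = \left(- \frac{5 \left(1 - 5\right)}{-5 - 5} + \left(5 + 8^{2}\right)\right)^{2} = \left(\left(-5\right) \frac{1}{-10} \left(-4\right) + \left(5 + 64\right)\right)^{2} = \left(\left(-5\right) \left(- \frac{1}{10}\right) \left(-4\right) + 69\right)^{2} = \left(-2 + 69\right)^{2} = 67^{2} = 4489$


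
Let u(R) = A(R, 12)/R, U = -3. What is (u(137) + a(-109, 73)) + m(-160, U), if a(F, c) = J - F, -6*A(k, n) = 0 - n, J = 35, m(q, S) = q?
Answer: -2190/137 ≈ -15.985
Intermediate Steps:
A(k, n) = n/6 (A(k, n) = -(0 - n)/6 = -(-1)*n/6 = n/6)
u(R) = 2/R (u(R) = ((⅙)*12)/R = 2/R)
a(F, c) = 35 - F
(u(137) + a(-109, 73)) + m(-160, U) = (2/137 + (35 - 1*(-109))) - 160 = (2*(1/137) + (35 + 109)) - 160 = (2/137 + 144) - 160 = 19730/137 - 160 = -2190/137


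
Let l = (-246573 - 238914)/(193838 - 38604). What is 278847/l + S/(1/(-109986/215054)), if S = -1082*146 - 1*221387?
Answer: 608200218726647/5800328961 ≈ 1.0486e+5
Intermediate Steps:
S = -379359 (S = -157972 - 221387 = -379359)
l = -485487/155234 ≈ -3.1275
278847/l + S/(1/(-109986/215054)) = 278847/(-485487/155234) - 379359*(-109986/215054) = 278847*(-155234/485487) - 379359*(-109986*1/215054) = -4809615022/53943 - 379359/(1/(-54993/107527)) = -4809615022/53943 - 379359/(-107527/54993) = -4809615022/53943 - 379359*(-54993/107527) = -4809615022/53943 + 20862089487/107527 = 608200218726647/5800328961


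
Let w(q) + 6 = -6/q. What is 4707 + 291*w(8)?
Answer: 10971/4 ≈ 2742.8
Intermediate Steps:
w(q) = -6 - 6/q
4707 + 291*w(8) = 4707 + 291*(-6 - 6/8) = 4707 + 291*(-6 - 6*1/8) = 4707 + 291*(-6 - 3/4) = 4707 + 291*(-27/4) = 4707 - 7857/4 = 10971/4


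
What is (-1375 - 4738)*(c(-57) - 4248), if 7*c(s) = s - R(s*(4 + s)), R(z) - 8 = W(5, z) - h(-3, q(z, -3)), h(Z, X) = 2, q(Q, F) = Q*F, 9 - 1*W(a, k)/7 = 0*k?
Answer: 26078058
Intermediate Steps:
W(a, k) = 63 (W(a, k) = 63 - 0*k = 63 - 7*0 = 63 + 0 = 63)
q(Q, F) = F*Q
R(z) = 69 (R(z) = 8 + (63 - 1*2) = 8 + (63 - 2) = 8 + 61 = 69)
c(s) = -69/7 + s/7 (c(s) = (s - 1*69)/7 = (s - 69)/7 = (-69 + s)/7 = -69/7 + s/7)
(-1375 - 4738)*(c(-57) - 4248) = (-1375 - 4738)*((-69/7 + (1/7)*(-57)) - 4248) = -6113*((-69/7 - 57/7) - 4248) = -6113*(-18 - 4248) = -6113*(-4266) = 26078058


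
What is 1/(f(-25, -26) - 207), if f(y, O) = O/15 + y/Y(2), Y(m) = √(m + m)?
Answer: -30/6637 ≈ -0.0045201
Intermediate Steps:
Y(m) = √2*√m (Y(m) = √(2*m) = √2*√m)
f(y, O) = y/2 + O/15 (f(y, O) = O/15 + y/((√2*√2)) = O*(1/15) + y/2 = O/15 + y*(½) = O/15 + y/2 = y/2 + O/15)
1/(f(-25, -26) - 207) = 1/(((½)*(-25) + (1/15)*(-26)) - 207) = 1/((-25/2 - 26/15) - 207) = 1/(-427/30 - 207) = 1/(-6637/30) = -30/6637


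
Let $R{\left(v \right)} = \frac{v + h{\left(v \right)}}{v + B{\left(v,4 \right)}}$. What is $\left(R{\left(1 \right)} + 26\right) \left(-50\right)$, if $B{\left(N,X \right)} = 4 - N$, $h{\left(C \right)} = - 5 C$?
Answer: $-1250$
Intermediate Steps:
$R{\left(v \right)} = - v$ ($R{\left(v \right)} = \frac{v - 5 v}{v - \left(-4 + v\right)} = \frac{\left(-4\right) v}{4} = - 4 v \frac{1}{4} = - v$)
$\left(R{\left(1 \right)} + 26\right) \left(-50\right) = \left(\left(-1\right) 1 + 26\right) \left(-50\right) = \left(-1 + 26\right) \left(-50\right) = 25 \left(-50\right) = -1250$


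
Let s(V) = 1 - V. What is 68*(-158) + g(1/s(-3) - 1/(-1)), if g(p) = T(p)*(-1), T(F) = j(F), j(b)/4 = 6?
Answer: -10768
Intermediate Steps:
j(b) = 24 (j(b) = 4*6 = 24)
T(F) = 24
g(p) = -24 (g(p) = 24*(-1) = -24)
68*(-158) + g(1/s(-3) - 1/(-1)) = 68*(-158) - 24 = -10744 - 24 = -10768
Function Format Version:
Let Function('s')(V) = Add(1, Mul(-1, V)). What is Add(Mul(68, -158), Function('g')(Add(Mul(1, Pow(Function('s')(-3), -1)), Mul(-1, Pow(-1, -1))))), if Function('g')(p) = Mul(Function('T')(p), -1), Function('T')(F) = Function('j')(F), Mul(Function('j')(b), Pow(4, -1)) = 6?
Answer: -10768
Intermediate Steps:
Function('j')(b) = 24 (Function('j')(b) = Mul(4, 6) = 24)
Function('T')(F) = 24
Function('g')(p) = -24 (Function('g')(p) = Mul(24, -1) = -24)
Add(Mul(68, -158), Function('g')(Add(Mul(1, Pow(Function('s')(-3), -1)), Mul(-1, Pow(-1, -1))))) = Add(Mul(68, -158), -24) = Add(-10744, -24) = -10768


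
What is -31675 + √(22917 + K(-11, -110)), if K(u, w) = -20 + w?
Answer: -31675 + √22787 ≈ -31524.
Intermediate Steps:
-31675 + √(22917 + K(-11, -110)) = -31675 + √(22917 + (-20 - 110)) = -31675 + √(22917 - 130) = -31675 + √22787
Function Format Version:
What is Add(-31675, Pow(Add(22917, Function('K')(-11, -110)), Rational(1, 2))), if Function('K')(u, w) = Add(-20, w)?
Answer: Add(-31675, Pow(22787, Rational(1, 2))) ≈ -31524.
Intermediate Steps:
Add(-31675, Pow(Add(22917, Function('K')(-11, -110)), Rational(1, 2))) = Add(-31675, Pow(Add(22917, Add(-20, -110)), Rational(1, 2))) = Add(-31675, Pow(Add(22917, -130), Rational(1, 2))) = Add(-31675, Pow(22787, Rational(1, 2)))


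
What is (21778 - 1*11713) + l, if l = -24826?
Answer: -14761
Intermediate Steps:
(21778 - 1*11713) + l = (21778 - 1*11713) - 24826 = (21778 - 11713) - 24826 = 10065 - 24826 = -14761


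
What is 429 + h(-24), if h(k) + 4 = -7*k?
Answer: 593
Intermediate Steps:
h(k) = -4 - 7*k
429 + h(-24) = 429 + (-4 - 7*(-24)) = 429 + (-4 + 168) = 429 + 164 = 593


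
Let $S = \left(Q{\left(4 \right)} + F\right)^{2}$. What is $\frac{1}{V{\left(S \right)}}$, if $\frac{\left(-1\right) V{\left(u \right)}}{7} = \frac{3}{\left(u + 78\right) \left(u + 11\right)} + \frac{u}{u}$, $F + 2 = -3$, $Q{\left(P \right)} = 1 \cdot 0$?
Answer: $- \frac{1236}{8659} \approx -0.14274$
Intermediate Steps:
$Q{\left(P \right)} = 0$
$F = -5$ ($F = -2 - 3 = -5$)
$S = 25$ ($S = \left(0 - 5\right)^{2} = \left(-5\right)^{2} = 25$)
$V{\left(u \right)} = -7 - \frac{21}{\left(11 + u\right) \left(78 + u\right)}$ ($V{\left(u \right)} = - 7 \left(\frac{3}{\left(u + 78\right) \left(u + 11\right)} + \frac{u}{u}\right) = - 7 \left(\frac{3}{\left(78 + u\right) \left(11 + u\right)} + 1\right) = - 7 \left(\frac{3}{\left(11 + u\right) \left(78 + u\right)} + 1\right) = - 7 \left(1 + \frac{3}{\left(11 + u\right) \left(78 + u\right)}\right) = -7 - \frac{21}{\left(11 + u\right) \left(78 + u\right)}$)
$\frac{1}{V{\left(S \right)}} = \frac{1}{7 \frac{1}{858 + 25^{2} + 89 \cdot 25} \left(-861 - 25^{2} - 2225\right)} = \frac{1}{7 \frac{1}{858 + 625 + 2225} \left(-861 - 625 - 2225\right)} = \frac{1}{7 \cdot \frac{1}{3708} \left(-861 - 625 - 2225\right)} = \frac{1}{7 \cdot \frac{1}{3708} \left(-3711\right)} = \frac{1}{- \frac{8659}{1236}} = - \frac{1236}{8659}$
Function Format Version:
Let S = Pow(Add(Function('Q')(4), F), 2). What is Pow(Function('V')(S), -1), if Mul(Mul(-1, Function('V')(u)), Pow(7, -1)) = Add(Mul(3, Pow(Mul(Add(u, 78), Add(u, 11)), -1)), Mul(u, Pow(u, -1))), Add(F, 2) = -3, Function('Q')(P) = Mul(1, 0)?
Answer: Rational(-1236, 8659) ≈ -0.14274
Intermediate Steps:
Function('Q')(P) = 0
F = -5 (F = Add(-2, -3) = -5)
S = 25 (S = Pow(Add(0, -5), 2) = Pow(-5, 2) = 25)
Function('V')(u) = Add(-7, Mul(-21, Pow(Add(11, u), -1), Pow(Add(78, u), -1))) (Function('V')(u) = Mul(-7, Add(Mul(3, Pow(Mul(Add(u, 78), Add(u, 11)), -1)), Mul(u, Pow(u, -1)))) = Mul(-7, Add(Mul(3, Pow(Mul(Add(78, u), Add(11, u)), -1)), 1)) = Mul(-7, Add(Mul(3, Pow(Mul(Add(11, u), Add(78, u)), -1)), 1)) = Mul(-7, Add(Mul(3, Mul(Pow(Add(11, u), -1), Pow(Add(78, u), -1))), 1)) = Mul(-7, Add(Mul(3, Pow(Add(11, u), -1), Pow(Add(78, u), -1)), 1)) = Mul(-7, Add(1, Mul(3, Pow(Add(11, u), -1), Pow(Add(78, u), -1)))) = Add(-7, Mul(-21, Pow(Add(11, u), -1), Pow(Add(78, u), -1))))
Pow(Function('V')(S), -1) = Pow(Mul(7, Pow(Add(858, Pow(25, 2), Mul(89, 25)), -1), Add(-861, Mul(-1, Pow(25, 2)), Mul(-89, 25))), -1) = Pow(Mul(7, Pow(Add(858, 625, 2225), -1), Add(-861, Mul(-1, 625), -2225)), -1) = Pow(Mul(7, Pow(3708, -1), Add(-861, -625, -2225)), -1) = Pow(Mul(7, Rational(1, 3708), -3711), -1) = Pow(Rational(-8659, 1236), -1) = Rational(-1236, 8659)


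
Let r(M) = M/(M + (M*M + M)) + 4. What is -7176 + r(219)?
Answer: -1585011/221 ≈ -7172.0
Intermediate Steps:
r(M) = 4 + M/(M² + 2*M) (r(M) = M/(M + (M² + M)) + 4 = M/(M + (M + M²)) + 4 = M/(M² + 2*M) + 4 = 4 + M/(M² + 2*M))
-7176 + r(219) = -7176 + (9 + 4*219)/(2 + 219) = -7176 + (9 + 876)/221 = -7176 + (1/221)*885 = -7176 + 885/221 = -1585011/221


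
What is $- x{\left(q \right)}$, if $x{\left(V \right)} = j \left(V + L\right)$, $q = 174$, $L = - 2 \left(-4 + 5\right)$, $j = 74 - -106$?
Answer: $-30960$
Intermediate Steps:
$j = 180$ ($j = 74 + 106 = 180$)
$L = -2$ ($L = \left(-2\right) 1 = -2$)
$x{\left(V \right)} = -360 + 180 V$ ($x{\left(V \right)} = 180 \left(V - 2\right) = 180 \left(-2 + V\right) = -360 + 180 V$)
$- x{\left(q \right)} = - (-360 + 180 \cdot 174) = - (-360 + 31320) = \left(-1\right) 30960 = -30960$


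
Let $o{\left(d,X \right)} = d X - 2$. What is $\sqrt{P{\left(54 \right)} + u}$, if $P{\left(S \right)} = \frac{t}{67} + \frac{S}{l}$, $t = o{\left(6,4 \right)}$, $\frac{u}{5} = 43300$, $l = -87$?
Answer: $\frac{2 \sqrt{204335076219}}{1943} \approx 465.3$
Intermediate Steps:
$o{\left(d,X \right)} = -2 + X d$ ($o{\left(d,X \right)} = X d - 2 = -2 + X d$)
$u = 216500$ ($u = 5 \cdot 43300 = 216500$)
$t = 22$ ($t = -2 + 4 \cdot 6 = -2 + 24 = 22$)
$P{\left(S \right)} = \frac{22}{67} - \frac{S}{87}$ ($P{\left(S \right)} = \frac{22}{67} + \frac{S}{-87} = 22 \cdot \frac{1}{67} + S \left(- \frac{1}{87}\right) = \frac{22}{67} - \frac{S}{87}$)
$\sqrt{P{\left(54 \right)} + u} = \sqrt{\left(\frac{22}{67} - \frac{18}{29}\right) + 216500} = \sqrt{- \frac{568}{1943} + 216500} = \sqrt{\frac{420658932}{1943}} = \frac{2 \sqrt{204335076219}}{1943}$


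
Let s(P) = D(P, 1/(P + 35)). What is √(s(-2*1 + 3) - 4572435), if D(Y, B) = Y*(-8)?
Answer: I*√4572443 ≈ 2138.3*I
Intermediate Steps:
D(Y, B) = -8*Y
s(P) = -8*P
√(s(-2*1 + 3) - 4572435) = √(-8*(-2*1 + 3) - 4572435) = √(-8*(-2 + 3) - 4572435) = √(-8*1 - 4572435) = √(-8 - 4572435) = √(-4572443) = I*√4572443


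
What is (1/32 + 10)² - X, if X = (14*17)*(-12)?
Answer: 3027585/1024 ≈ 2956.6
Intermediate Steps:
X = -2856 (X = 238*(-12) = -2856)
(1/32 + 10)² - X = (1/32 + 10)² - 1*(-2856) = (1/32 + 10)² + 2856 = (321/32)² + 2856 = 103041/1024 + 2856 = 3027585/1024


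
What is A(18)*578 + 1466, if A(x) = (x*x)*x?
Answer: 3372362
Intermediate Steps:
A(x) = x**3 (A(x) = x**2*x = x**3)
A(18)*578 + 1466 = 18**3*578 + 1466 = 5832*578 + 1466 = 3370896 + 1466 = 3372362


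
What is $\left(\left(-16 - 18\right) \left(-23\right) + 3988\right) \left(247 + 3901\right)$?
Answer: $19785960$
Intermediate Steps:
$\left(\left(-16 - 18\right) \left(-23\right) + 3988\right) \left(247 + 3901\right) = \left(\left(-16 - 18\right) \left(-23\right) + 3988\right) 4148 = \left(\left(-34\right) \left(-23\right) + 3988\right) 4148 = \left(782 + 3988\right) 4148 = 4770 \cdot 4148 = 19785960$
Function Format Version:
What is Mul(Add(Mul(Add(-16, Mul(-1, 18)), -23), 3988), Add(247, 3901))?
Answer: 19785960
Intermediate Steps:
Mul(Add(Mul(Add(-16, Mul(-1, 18)), -23), 3988), Add(247, 3901)) = Mul(Add(Mul(Add(-16, -18), -23), 3988), 4148) = Mul(Add(Mul(-34, -23), 3988), 4148) = Mul(Add(782, 3988), 4148) = Mul(4770, 4148) = 19785960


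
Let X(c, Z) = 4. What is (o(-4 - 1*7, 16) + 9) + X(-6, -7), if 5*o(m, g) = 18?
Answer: 83/5 ≈ 16.600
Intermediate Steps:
o(m, g) = 18/5 (o(m, g) = (⅕)*18 = 18/5)
(o(-4 - 1*7, 16) + 9) + X(-6, -7) = (18/5 + 9) + 4 = 63/5 + 4 = 83/5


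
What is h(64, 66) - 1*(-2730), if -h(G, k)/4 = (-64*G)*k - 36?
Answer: 1084218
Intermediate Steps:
h(G, k) = 144 + 256*G*k (h(G, k) = -4*((-64*G)*k - 36) = -4*(-64*G*k - 36) = -4*(-36 - 64*G*k) = 144 + 256*G*k)
h(64, 66) - 1*(-2730) = (144 + 256*64*66) - 1*(-2730) = (144 + 1081344) + 2730 = 1081488 + 2730 = 1084218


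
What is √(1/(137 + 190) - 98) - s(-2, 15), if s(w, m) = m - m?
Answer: I*√10478715/327 ≈ 9.8993*I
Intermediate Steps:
s(w, m) = 0
√(1/(137 + 190) - 98) - s(-2, 15) = √(1/(137 + 190) - 98) - 1*0 = √(1/327 - 98) + 0 = √(-32045/327) + 0 = I*√10478715/327 + 0 = I*√10478715/327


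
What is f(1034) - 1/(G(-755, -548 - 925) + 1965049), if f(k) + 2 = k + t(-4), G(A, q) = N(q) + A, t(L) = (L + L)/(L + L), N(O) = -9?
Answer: 2029106404/1964285 ≈ 1033.0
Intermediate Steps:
t(L) = 1 (t(L) = (2*L)/((2*L)) = (2*L)*(1/(2*L)) = 1)
G(A, q) = -9 + A
f(k) = -1 + k (f(k) = -2 + (k + 1) = -2 + (1 + k) = -1 + k)
f(1034) - 1/(G(-755, -548 - 925) + 1965049) = (-1 + 1034) - 1/((-9 - 755) + 1965049) = 1033 - 1/(-764 + 1965049) = 1033 - 1/1964285 = 2029106404/1964285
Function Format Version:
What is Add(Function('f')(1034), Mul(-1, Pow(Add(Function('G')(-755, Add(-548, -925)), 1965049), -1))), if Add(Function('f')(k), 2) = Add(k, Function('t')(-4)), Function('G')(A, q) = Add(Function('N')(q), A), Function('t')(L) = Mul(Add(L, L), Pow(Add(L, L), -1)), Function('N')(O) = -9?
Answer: Rational(2029106404, 1964285) ≈ 1033.0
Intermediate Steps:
Function('t')(L) = 1 (Function('t')(L) = Mul(Mul(2, L), Pow(Mul(2, L), -1)) = Mul(Mul(2, L), Mul(Rational(1, 2), Pow(L, -1))) = 1)
Function('G')(A, q) = Add(-9, A)
Function('f')(k) = Add(-1, k) (Function('f')(k) = Add(-2, Add(k, 1)) = Add(-2, Add(1, k)) = Add(-1, k))
Add(Function('f')(1034), Mul(-1, Pow(Add(Function('G')(-755, Add(-548, -925)), 1965049), -1))) = Add(Add(-1, 1034), Mul(-1, Pow(Add(Add(-9, -755), 1965049), -1))) = Add(1033, Mul(-1, Pow(Add(-764, 1965049), -1))) = Add(1033, Mul(-1, Pow(1964285, -1))) = Add(1033, Mul(-1, Rational(1, 1964285))) = Add(1033, Rational(-1, 1964285)) = Rational(2029106404, 1964285)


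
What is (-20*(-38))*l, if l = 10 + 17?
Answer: 20520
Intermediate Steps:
l = 27
(-20*(-38))*l = -20*(-38)*27 = 760*27 = 20520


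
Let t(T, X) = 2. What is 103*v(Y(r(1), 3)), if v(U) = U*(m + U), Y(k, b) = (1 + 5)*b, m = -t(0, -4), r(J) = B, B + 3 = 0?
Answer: 29664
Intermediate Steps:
B = -3 (B = -3 + 0 = -3)
r(J) = -3
m = -2 (m = -1*2 = -2)
Y(k, b) = 6*b
v(U) = U*(-2 + U)
103*v(Y(r(1), 3)) = 103*((6*3)*(-2 + 6*3)) = 103*(18*(-2 + 18)) = 103*(18*16) = 103*288 = 29664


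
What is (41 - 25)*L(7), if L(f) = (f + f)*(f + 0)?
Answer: 1568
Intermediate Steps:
L(f) = 2*f² (L(f) = (2*f)*f = 2*f²)
(41 - 25)*L(7) = (41 - 25)*(2*7²) = 16*(2*49) = 16*98 = 1568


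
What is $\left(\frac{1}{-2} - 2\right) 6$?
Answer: $-15$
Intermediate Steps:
$\left(\frac{1}{-2} - 2\right) 6 = \left(- \frac{1}{2} - 2\right) 6 = \left(- \frac{5}{2}\right) 6 = -15$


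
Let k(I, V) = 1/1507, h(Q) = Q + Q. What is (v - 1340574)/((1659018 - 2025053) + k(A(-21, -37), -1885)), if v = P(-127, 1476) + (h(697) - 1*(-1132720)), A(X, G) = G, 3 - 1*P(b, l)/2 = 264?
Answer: 155960937/275807372 ≈ 0.56547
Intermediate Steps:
P(b, l) = -522 (P(b, l) = 6 - 2*264 = 6 - 528 = -522)
h(Q) = 2*Q
k(I, V) = 1/1507
v = 1133592 (v = -522 + (2*697 - 1*(-1132720)) = -522 + (1394 + 1132720) = -522 + 1134114 = 1133592)
(v - 1340574)/((1659018 - 2025053) + k(A(-21, -37), -1885)) = (1133592 - 1340574)/((1659018 - 2025053) + 1/1507) = -206982/(-366035 + 1/1507) = -206982/(-551614744/1507) = -206982*(-1507/551614744) = 155960937/275807372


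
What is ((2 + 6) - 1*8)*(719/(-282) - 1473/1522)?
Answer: 0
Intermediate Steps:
((2 + 6) - 1*8)*(719/(-282) - 1473/1522) = (8 - 8)*(719*(-1/282) - 1473*1/1522) = 0*(-719/282 - 1473/1522) = 0*(-377426/107301) = 0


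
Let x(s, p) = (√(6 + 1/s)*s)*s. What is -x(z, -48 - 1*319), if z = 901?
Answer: -901*√4871707 ≈ -1.9887e+6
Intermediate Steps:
x(s, p) = s²*√(6 + 1/s) (x(s, p) = (s*√(6 + 1/s))*s = s²*√(6 + 1/s))
-x(z, -48 - 1*319) = -901²*√(6 + 1/901) = -811801*√(6 + 1/901) = -811801*√(5407/901) = -811801*√4871707/901 = -901*√4871707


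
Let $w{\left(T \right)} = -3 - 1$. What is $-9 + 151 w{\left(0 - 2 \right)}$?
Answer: $-613$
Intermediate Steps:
$w{\left(T \right)} = -4$
$-9 + 151 w{\left(0 - 2 \right)} = -9 + 151 \left(-4\right) = -9 - 604 = -613$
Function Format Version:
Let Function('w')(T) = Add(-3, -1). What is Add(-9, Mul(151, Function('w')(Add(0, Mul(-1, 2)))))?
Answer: -613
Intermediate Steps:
Function('w')(T) = -4
Add(-9, Mul(151, Function('w')(Add(0, Mul(-1, 2))))) = Add(-9, Mul(151, -4)) = Add(-9, -604) = -613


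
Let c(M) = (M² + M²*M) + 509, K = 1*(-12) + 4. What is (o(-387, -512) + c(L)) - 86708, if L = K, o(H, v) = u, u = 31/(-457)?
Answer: -39597710/457 ≈ -86647.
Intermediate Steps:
K = -8 (K = -12 + 4 = -8)
u = -31/457 (u = 31*(-1/457) = -31/457 ≈ -0.067834)
o(H, v) = -31/457
L = -8
c(M) = 509 + M² + M³ (c(M) = (M² + M³) + 509 = 509 + M² + M³)
(o(-387, -512) + c(L)) - 86708 = (-31/457 + (509 + (-8)² + (-8)³)) - 86708 = (-31/457 + (509 + 64 - 512)) - 86708 = (-31/457 + 61) - 86708 = 27846/457 - 86708 = -39597710/457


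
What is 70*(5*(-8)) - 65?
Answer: -2865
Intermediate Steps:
70*(5*(-8)) - 65 = 70*(-40) - 65 = -2800 - 65 = -2865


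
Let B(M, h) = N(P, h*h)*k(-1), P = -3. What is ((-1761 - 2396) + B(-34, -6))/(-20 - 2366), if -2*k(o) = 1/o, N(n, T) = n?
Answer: 8317/4772 ≈ 1.7429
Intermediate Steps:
k(o) = -1/(2*o)
B(M, h) = -3/2 (B(M, h) = -(-3)/(2*(-1)) = -(-3)*(-1)/2 = -3*1/2 = -3/2)
((-1761 - 2396) + B(-34, -6))/(-20 - 2366) = ((-1761 - 2396) - 3/2)/(-20 - 2366) = (-4157 - 3/2)/(-2386) = -8317/2*(-1/2386) = 8317/4772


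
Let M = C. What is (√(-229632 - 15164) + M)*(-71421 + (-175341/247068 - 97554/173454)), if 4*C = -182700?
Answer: 2588923855726172475/793609868 - 170044259817811*I*√61199/1190414802 ≈ 3.2622e+9 - 3.5337e+7*I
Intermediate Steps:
C = -45675 (C = (¼)*(-182700) = -45675)
M = -45675
(√(-229632 - 15164) + M)*(-71421 + (-175341/247068 - 97554/173454)) = (√(-229632 - 15164) - 45675)*(-71421 + (-175341/247068 - 97554/173454)) = (√(-244796) - 45675)*(-71421 + (-175341*1/247068 - 97554*1/173454)) = (2*I*√61199 - 45675)*(-71421 + (-58447/82356 - 16259/28909)) = (-45675 + 2*I*√61199)*(-71421 - 3028670527/2380829604) = (-45675 + 2*I*√61199)*(-170044259817811/2380829604) = 2588923855726172475/793609868 - 170044259817811*I*√61199/1190414802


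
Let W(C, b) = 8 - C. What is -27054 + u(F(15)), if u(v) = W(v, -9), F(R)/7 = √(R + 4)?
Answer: -27046 - 7*√19 ≈ -27077.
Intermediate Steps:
F(R) = 7*√(4 + R) (F(R) = 7*√(R + 4) = 7*√(4 + R))
u(v) = 8 - v
-27054 + u(F(15)) = -27054 + (8 - 7*√(4 + 15)) = -27054 + (8 - 7*√19) = -27046 - 7*√19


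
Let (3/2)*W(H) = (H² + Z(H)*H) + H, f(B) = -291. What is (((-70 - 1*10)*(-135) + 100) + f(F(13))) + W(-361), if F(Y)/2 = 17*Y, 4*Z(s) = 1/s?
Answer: 583495/6 ≈ 97249.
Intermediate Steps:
Z(s) = 1/(4*s)
F(Y) = 34*Y (F(Y) = 2*(17*Y) = 34*Y)
W(H) = ⅙ + 2*H/3 + 2*H²/3 (W(H) = 2*((H² + (1/(4*H))*H) + H)/3 = 2*((H² + ¼) + H)/3 = 2*((¼ + H²) + H)/3 = 2*(¼ + H + H²)/3 = ⅙ + 2*H/3 + 2*H²/3)
(((-70 - 1*10)*(-135) + 100) + f(F(13))) + W(-361) = (((-70 - 1*10)*(-135) + 100) - 291) + (⅙ + (⅔)*(-361)*(1 - 361)) = (((-70 - 10)*(-135) + 100) - 291) + (⅙ + (⅔)*(-361)*(-360)) = ((-80*(-135) + 100) - 291) + (⅙ + 86640) = ((10800 + 100) - 291) + 519841/6 = (10900 - 291) + 519841/6 = 10609 + 519841/6 = 583495/6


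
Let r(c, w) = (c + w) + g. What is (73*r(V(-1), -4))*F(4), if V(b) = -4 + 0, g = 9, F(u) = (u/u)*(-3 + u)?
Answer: 73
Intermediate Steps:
F(u) = -3 + u (F(u) = 1*(-3 + u) = -3 + u)
V(b) = -4
r(c, w) = 9 + c + w (r(c, w) = (c + w) + 9 = 9 + c + w)
(73*r(V(-1), -4))*F(4) = (73*(9 - 4 - 4))*(-3 + 4) = (73*1)*1 = 73*1 = 73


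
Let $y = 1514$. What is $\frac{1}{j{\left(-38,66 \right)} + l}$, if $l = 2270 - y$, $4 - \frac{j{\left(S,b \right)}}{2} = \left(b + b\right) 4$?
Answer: $- \frac{1}{292} \approx -0.0034247$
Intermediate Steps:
$j{\left(S,b \right)} = 8 - 16 b$ ($j{\left(S,b \right)} = 8 - 2 \left(b + b\right) 4 = 8 - 2 \cdot 2 b 4 = 8 - 2 \cdot 8 b = 8 - 16 b$)
$l = 756$ ($l = 2270 - 1514 = 756$)
$\frac{1}{j{\left(-38,66 \right)} + l} = \frac{1}{\left(8 - 1056\right) + 756} = \frac{1}{-1048 + 756} = \frac{1}{-292} = - \frac{1}{292}$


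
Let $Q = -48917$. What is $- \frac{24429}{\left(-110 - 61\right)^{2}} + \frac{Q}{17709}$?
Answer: $- \frac{206999462}{57536541} \approx -3.5977$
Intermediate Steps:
$- \frac{24429}{\left(-110 - 61\right)^{2}} + \frac{Q}{17709} = - \frac{24429}{\left(-110 - 61\right)^{2}} - \frac{48917}{17709} = - \frac{24429}{\left(-171\right)^{2}} - \frac{48917}{17709} = - \frac{24429}{29241} - \frac{48917}{17709} = \left(-24429\right) \frac{1}{29241} - \frac{48917}{17709} = - \frac{8143}{9747} - \frac{48917}{17709} = - \frac{206999462}{57536541}$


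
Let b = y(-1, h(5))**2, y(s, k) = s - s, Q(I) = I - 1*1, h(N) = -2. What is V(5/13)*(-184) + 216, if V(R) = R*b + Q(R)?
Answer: 4280/13 ≈ 329.23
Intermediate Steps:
Q(I) = -1 + I (Q(I) = I - 1 = -1 + I)
y(s, k) = 0
b = 0 (b = 0**2 = 0)
V(R) = -1 + R (V(R) = R*0 + (-1 + R) = 0 + (-1 + R) = -1 + R)
V(5/13)*(-184) + 216 = (-1 + 5/13)*(-184) + 216 = -8/13*(-184) + 216 = 1472/13 + 216 = 4280/13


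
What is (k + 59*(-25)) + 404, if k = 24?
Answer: -1047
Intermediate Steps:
(k + 59*(-25)) + 404 = (24 + 59*(-25)) + 404 = (24 - 1475) + 404 = -1451 + 404 = -1047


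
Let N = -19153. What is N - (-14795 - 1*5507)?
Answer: 1149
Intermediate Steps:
N - (-14795 - 1*5507) = -19153 - (-14795 - 1*5507) = -19153 - (-14795 - 5507) = -19153 - 1*(-20302) = -19153 + 20302 = 1149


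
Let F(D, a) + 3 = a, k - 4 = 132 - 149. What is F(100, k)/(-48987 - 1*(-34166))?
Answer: 16/14821 ≈ 0.0010796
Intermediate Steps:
k = -13 (k = 4 + (132 - 149) = 4 - 17 = -13)
F(D, a) = -3 + a
F(100, k)/(-48987 - 1*(-34166)) = (-3 - 13)/(-48987 - 1*(-34166)) = -16/(-48987 + 34166) = -16/(-14821) = -16*(-1/14821) = 16/14821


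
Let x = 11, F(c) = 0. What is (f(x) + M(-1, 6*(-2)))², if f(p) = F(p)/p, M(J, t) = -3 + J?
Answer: 16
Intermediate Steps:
f(p) = 0 (f(p) = 0/p = 0)
(f(x) + M(-1, 6*(-2)))² = (0 + (-3 - 1))² = (0 - 4)² = (-4)² = 16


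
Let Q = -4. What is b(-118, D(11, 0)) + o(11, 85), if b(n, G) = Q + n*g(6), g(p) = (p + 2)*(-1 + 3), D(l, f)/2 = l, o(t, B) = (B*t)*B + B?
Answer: 77668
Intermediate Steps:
o(t, B) = B + t*B**2 (o(t, B) = t*B**2 + B = B + t*B**2)
D(l, f) = 2*l
g(p) = 4 + 2*p (g(p) = (2 + p)*2 = 4 + 2*p)
b(n, G) = -4 + 16*n (b(n, G) = -4 + n*(4 + 2*6) = -4 + n*(4 + 12) = -4 + n*16 = -4 + 16*n)
b(-118, D(11, 0)) + o(11, 85) = (-4 + 16*(-118)) + 85*(1 + 85*11) = (-4 - 1888) + 85*(1 + 935) = -1892 + 85*936 = -1892 + 79560 = 77668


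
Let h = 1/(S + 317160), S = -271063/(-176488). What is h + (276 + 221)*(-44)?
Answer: -94158906606972/4305785011 ≈ -21868.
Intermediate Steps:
S = 20851/13576 (S = -271063*(-1/176488) = 20851/13576 ≈ 1.5359)
h = 13576/4305785011 (h = 1/(20851/13576 + 317160) = 1/(4305785011/13576) = 13576/4305785011 ≈ 3.1530e-6)
h + (276 + 221)*(-44) = 13576/4305785011 + (276 + 221)*(-44) = 13576/4305785011 + 497*(-44) = 13576/4305785011 - 21868 = -94158906606972/4305785011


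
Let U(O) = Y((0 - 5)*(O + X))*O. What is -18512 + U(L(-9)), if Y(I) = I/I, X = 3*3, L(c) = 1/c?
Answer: -166609/9 ≈ -18512.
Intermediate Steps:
X = 9
Y(I) = 1
U(O) = O (U(O) = 1*O = O)
-18512 + U(L(-9)) = -18512 + 1/(-9) = -18512 - ⅑ = -166609/9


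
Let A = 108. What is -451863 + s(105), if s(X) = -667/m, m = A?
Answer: -48801871/108 ≈ -4.5187e+5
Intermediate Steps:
m = 108
s(X) = -667/108
-451863 + s(105) = -451863 - 667/108 = -48801871/108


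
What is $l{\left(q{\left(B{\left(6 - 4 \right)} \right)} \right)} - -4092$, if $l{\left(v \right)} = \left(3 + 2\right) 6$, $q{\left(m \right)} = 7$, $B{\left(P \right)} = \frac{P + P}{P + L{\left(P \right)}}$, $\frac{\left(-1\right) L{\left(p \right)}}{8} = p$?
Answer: $4122$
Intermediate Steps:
$L{\left(p \right)} = - 8 p$
$B{\left(P \right)} = - \frac{2}{7}$ ($B{\left(P \right)} = \frac{P + P}{P - 8 P} = \frac{2 P}{\left(-7\right) P} = 2 P \left(- \frac{1}{7 P}\right) = - \frac{2}{7}$)
$l{\left(v \right)} = 30$ ($l{\left(v \right)} = 5 \cdot 6 = 30$)
$l{\left(q{\left(B{\left(6 - 4 \right)} \right)} \right)} - -4092 = 30 - -4092 = 30 + 4092 = 4122$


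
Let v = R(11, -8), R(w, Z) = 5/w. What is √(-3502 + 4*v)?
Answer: 3*I*√47058/11 ≈ 59.162*I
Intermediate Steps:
v = 5/11 ≈ 0.45455
√(-3502 + 4*v) = √(-3502 + 4*(5/11)) = √(-3502 + 20/11) = √(-38502/11) = 3*I*√47058/11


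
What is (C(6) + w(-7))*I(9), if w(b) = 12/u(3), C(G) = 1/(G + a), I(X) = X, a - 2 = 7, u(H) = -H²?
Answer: -57/5 ≈ -11.400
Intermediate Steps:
a = 9 (a = 2 + 7 = 9)
C(G) = 1/(9 + G) (C(G) = 1/(G + 9) = 1/(9 + G))
w(b) = -4/3 (w(b) = 12/((-1*3²)) = 12/((-1*9)) = 12/(-9) = 12*(-⅑) = -4/3)
(C(6) + w(-7))*I(9) = (1/(9 + 6) - 4/3)*9 = (1/15 - 4/3)*9 = -19/15*9 = -57/5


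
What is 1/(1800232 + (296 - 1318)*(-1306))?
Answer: 1/3134964 ≈ 3.1898e-7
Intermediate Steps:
1/(1800232 + (296 - 1318)*(-1306)) = 1/(1800232 - 1022*(-1306)) = 1/(1800232 + 1334732) = 1/3134964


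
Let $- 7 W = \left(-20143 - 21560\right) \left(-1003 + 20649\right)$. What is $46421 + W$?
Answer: $\frac{819622085}{7} \approx 1.1709 \cdot 10^{8}$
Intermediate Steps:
$W = \frac{819297138}{7}$ ($W = - \frac{\left(-20143 - 21560\right) \left(-1003 + 20649\right)}{7} = - \frac{\left(-41703\right) 19646}{7} = \left(- \frac{1}{7}\right) \left(-819297138\right) = \frac{819297138}{7} \approx 1.1704 \cdot 10^{8}$)
$46421 + W = 46421 + \frac{819297138}{7} = \frac{819622085}{7}$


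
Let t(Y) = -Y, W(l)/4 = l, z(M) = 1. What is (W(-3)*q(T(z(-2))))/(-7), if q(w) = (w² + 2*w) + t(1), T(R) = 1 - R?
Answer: -12/7 ≈ -1.7143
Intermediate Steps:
W(l) = 4*l
q(w) = -1 + w² + 2*w (q(w) = (w² + 2*w) - 1*1 = (w² + 2*w) - 1 = -1 + w² + 2*w)
(W(-3)*q(T(z(-2))))/(-7) = ((4*(-3))*(-1 + (1 - 1*1)² + 2*(1 - 1*1)))/(-7) = -12*(-1 + (1 - 1)² + 2*(1 - 1))*(-⅐) = -12*(-1 + 0² + 2*0)*(-⅐) = -12*(-1 + 0 + 0)*(-⅐) = -12*(-1)*(-⅐) = 12*(-⅐) = -12/7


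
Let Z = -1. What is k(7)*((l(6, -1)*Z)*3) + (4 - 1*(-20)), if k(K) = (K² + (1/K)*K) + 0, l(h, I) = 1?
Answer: -126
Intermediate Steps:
k(K) = 1 + K² (k(K) = (K² + K/K) + 0 = (K² + 1) + 0 = (1 + K²) + 0 = 1 + K²)
k(7)*((l(6, -1)*Z)*3) + (4 - 1*(-20)) = (1 + 7²)*((1*(-1))*3) + (4 - 1*(-20)) = (1 + 49)*(-1*3) + (4 + 20) = 50*(-3) + 24 = -150 + 24 = -126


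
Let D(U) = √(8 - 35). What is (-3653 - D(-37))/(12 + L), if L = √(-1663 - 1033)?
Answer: (-3*√3 + 3653*I)/(2*(√674 - 6*I)) ≈ -15.53 + 66.765*I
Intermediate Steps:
D(U) = 3*I*√3 (D(U) = √(-27) = 3*I*√3)
L = 2*I*√674 (L = √(-2696) = 2*I*√674 ≈ 51.923*I)
(-3653 - D(-37))/(12 + L) = (-3653 - 3*I*√3)/(12 + 2*I*√674)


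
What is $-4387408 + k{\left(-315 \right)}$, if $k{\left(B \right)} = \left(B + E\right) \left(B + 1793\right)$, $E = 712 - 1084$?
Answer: $-5402794$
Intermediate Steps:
$E = -372$
$k{\left(B \right)} = \left(-372 + B\right) \left(1793 + B\right)$ ($k{\left(B \right)} = \left(B - 372\right) \left(B + 1793\right) = \left(-372 + B\right) \left(1793 + B\right)$)
$-4387408 + k{\left(-315 \right)} = -4387408 + \left(-666996 + \left(-315\right)^{2} + 1421 \left(-315\right)\right) = -4387408 - 1015386 = -5402794$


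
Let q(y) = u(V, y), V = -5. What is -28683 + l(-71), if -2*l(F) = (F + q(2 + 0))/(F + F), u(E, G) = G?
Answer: -8146041/284 ≈ -28683.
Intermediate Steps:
q(y) = y
l(F) = -(2 + F)/(4*F) (l(F) = -(F + (2 + 0))/(2*(F + F)) = -(F + 2)/(2*(2*F)) = -(2 + F)*1/(2*F)/2 = -(2 + F)/(4*F))
-28683 + l(-71) = -28683 + (¼)*(-2 - 1*(-71))/(-71) = -28683 + (¼)*(-1/71)*(-2 + 71) = -28683 + (¼)*(-1/71)*69 = -28683 - 69/284 = -8146041/284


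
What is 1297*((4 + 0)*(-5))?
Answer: -25940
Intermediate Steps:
1297*((4 + 0)*(-5)) = 1297*(4*(-5)) = 1297*(-20) = -25940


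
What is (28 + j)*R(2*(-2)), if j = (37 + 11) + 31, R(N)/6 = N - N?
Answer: 0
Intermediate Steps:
R(N) = 0 (R(N) = 6*(N - N) = 6*0 = 0)
j = 79 (j = 48 + 31 = 79)
(28 + j)*R(2*(-2)) = (28 + 79)*0 = 107*0 = 0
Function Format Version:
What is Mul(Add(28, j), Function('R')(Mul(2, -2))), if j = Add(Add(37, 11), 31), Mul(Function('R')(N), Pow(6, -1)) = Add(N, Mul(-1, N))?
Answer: 0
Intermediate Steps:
Function('R')(N) = 0 (Function('R')(N) = Mul(6, Add(N, Mul(-1, N))) = Mul(6, 0) = 0)
j = 79 (j = Add(48, 31) = 79)
Mul(Add(28, j), Function('R')(Mul(2, -2))) = Mul(Add(28, 79), 0) = Mul(107, 0) = 0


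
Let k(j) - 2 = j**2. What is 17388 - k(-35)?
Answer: 16161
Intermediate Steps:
k(j) = 2 + j**2
17388 - k(-35) = 17388 - (2 + (-35)**2) = 17388 - (2 + 1225) = 17388 - 1*1227 = 17388 - 1227 = 16161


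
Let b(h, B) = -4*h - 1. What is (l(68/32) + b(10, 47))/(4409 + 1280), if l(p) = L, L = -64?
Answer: -105/5689 ≈ -0.018457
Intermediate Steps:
l(p) = -64
b(h, B) = -1 - 4*h
(l(68/32) + b(10, 47))/(4409 + 1280) = (-64 + (-1 - 4*10))/(4409 + 1280) = (-64 + (-1 - 40))/5689 = (-64 - 41)*(1/5689) = -105*1/5689 = -105/5689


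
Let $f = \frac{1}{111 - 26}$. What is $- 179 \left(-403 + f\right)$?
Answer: $\frac{6131466}{85} \approx 72135.0$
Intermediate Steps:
$f = \frac{1}{85} \approx 0.011765$
$- 179 \left(-403 + f\right) = - 179 \left(-403 + \frac{1}{85}\right) = \left(-179\right) \left(- \frac{34254}{85}\right) = \frac{6131466}{85}$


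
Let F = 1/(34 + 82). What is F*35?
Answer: 35/116 ≈ 0.30172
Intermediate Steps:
F = 1/116 ≈ 0.0086207
F*35 = (1/116)*35 = 35/116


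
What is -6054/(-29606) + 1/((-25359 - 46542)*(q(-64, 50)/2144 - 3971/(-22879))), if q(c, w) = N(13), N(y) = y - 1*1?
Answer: 478003296020779/2338477039687779 ≈ 0.20441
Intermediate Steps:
N(y) = -1 + y (N(y) = y - 1 = -1 + y)
q(c, w) = 12 (q(c, w) = -1 + 13 = 12)
-6054/(-29606) + 1/((-25359 - 46542)*(q(-64, 50)/2144 - 3971/(-22879))) = -6054/(-29606) + 1/((-25359 - 46542)*(12/2144 - 3971/(-22879))) = -6054*(-1/29606) + 1/((-71901)*(12*(1/2144) - 3971*(-1/22879))) = 3027/14803 - 1/(71901*(3/536 + 3971/22879)) = 3027/14803 - 1/(71901*2197093/12263144) = 3027/14803 - 1/71901*12263144/2197093 = 3027/14803 - 12263144/157973183793 = 478003296020779/2338477039687779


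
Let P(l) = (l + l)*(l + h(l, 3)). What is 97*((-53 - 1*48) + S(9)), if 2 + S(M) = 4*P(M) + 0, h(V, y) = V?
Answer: 115721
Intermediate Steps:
P(l) = 4*l² (P(l) = (l + l)*(l + l) = (2*l)*(2*l) = 4*l²)
S(M) = -2 + 16*M² (S(M) = -2 + (4*(4*M²) + 0) = -2 + (16*M² + 0) = -2 + 16*M²)
97*((-53 - 1*48) + S(9)) = 97*((-53 - 1*48) + (-2 + 16*9²)) = 97*((-53 - 48) + (-2 + 16*81)) = 97*(-101 + (-2 + 1296)) = 97*(-101 + 1294) = 97*1193 = 115721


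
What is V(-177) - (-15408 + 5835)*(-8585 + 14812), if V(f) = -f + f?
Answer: 59611071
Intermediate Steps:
V(f) = 0
V(-177) - (-15408 + 5835)*(-8585 + 14812) = 0 - (-15408 + 5835)*(-8585 + 14812) = 0 - (-9573)*6227 = 0 - 1*(-59611071) = 0 + 59611071 = 59611071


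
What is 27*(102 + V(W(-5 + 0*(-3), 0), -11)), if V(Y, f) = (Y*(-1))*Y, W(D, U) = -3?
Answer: 2511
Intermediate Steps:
V(Y, f) = -Y² (V(Y, f) = (-Y)*Y = -Y²)
27*(102 + V(W(-5 + 0*(-3), 0), -11)) = 27*(102 - 1*(-3)²) = 27*(102 - 1*9) = 27*(102 - 9) = 27*93 = 2511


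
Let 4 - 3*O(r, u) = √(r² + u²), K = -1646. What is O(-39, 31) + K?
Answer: -4934/3 - √2482/3 ≈ -1661.3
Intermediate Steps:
O(r, u) = 4/3 - √(r² + u²)/3
O(-39, 31) + K = (4/3 - √((-39)² + 31²)/3) - 1646 = (4/3 - √(1521 + 961)/3) - 1646 = (4/3 - √2482/3) - 1646 = -4934/3 - √2482/3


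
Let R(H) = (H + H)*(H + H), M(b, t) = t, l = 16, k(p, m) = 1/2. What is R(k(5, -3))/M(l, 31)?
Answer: 1/31 ≈ 0.032258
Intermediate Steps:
k(p, m) = ½
R(H) = 4*H² (R(H) = (2*H)*(2*H) = 4*H²)
R(k(5, -3))/M(l, 31) = (4*(½)²)/31 = (4*(¼))*(1/31) = 1*(1/31) = 1/31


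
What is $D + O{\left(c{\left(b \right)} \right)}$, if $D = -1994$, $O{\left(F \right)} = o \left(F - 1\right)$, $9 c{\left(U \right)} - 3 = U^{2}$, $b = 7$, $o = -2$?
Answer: $- \frac{18032}{9} \approx -2003.6$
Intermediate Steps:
$c{\left(U \right)} = \frac{1}{3} + \frac{U^{2}}{9}$
$O{\left(F \right)} = 2 - 2 F$ ($O{\left(F \right)} = - 2 \left(F - 1\right) = - 2 \left(-1 + F\right) = 2 - 2 F$)
$D + O{\left(c{\left(b \right)} \right)} = -1994 + \left(2 - 2 \left(\frac{1}{3} + \frac{7^{2}}{9}\right)\right) = -1994 + \left(2 - 2 \left(\frac{1}{3} + \frac{1}{9} \cdot 49\right)\right) = -1994 + \left(2 - 2 \left(\frac{1}{3} + \frac{49}{9}\right)\right) = -1994 + \left(2 - \frac{104}{9}\right) = -1994 - \frac{86}{9} = - \frac{18032}{9}$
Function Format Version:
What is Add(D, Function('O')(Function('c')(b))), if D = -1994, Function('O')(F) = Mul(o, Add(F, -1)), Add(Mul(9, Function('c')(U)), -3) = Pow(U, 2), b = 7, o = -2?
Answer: Rational(-18032, 9) ≈ -2003.6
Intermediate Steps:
Function('c')(U) = Add(Rational(1, 3), Mul(Rational(1, 9), Pow(U, 2)))
Function('O')(F) = Add(2, Mul(-2, F)) (Function('O')(F) = Mul(-2, Add(F, -1)) = Mul(-2, Add(-1, F)) = Add(2, Mul(-2, F)))
Add(D, Function('O')(Function('c')(b))) = Add(-1994, Add(2, Mul(-2, Add(Rational(1, 3), Mul(Rational(1, 9), Pow(7, 2)))))) = Add(-1994, Add(2, Mul(-2, Add(Rational(1, 3), Mul(Rational(1, 9), 49))))) = Add(-1994, Add(2, Mul(-2, Add(Rational(1, 3), Rational(49, 9))))) = Add(-1994, Add(2, Mul(-2, Rational(52, 9)))) = Add(-1994, Add(2, Rational(-104, 9))) = Add(-1994, Rational(-86, 9)) = Rational(-18032, 9)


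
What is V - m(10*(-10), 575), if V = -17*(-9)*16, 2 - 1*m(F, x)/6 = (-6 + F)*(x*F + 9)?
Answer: 36566712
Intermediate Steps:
m(F, x) = 12 - 6*(-6 + F)*(9 + F*x) (m(F, x) = 12 - 6*(-6 + F)*(x*F + 9) = 12 - 6*(-6 + F)*(F*x + 9) = 12 - 6*(-6 + F)*(9 + F*x))
V = 2448 (V = 153*16 = 2448)
V - m(10*(-10), 575) = 2448 - (336 - 540*(-10) - 6*575*(10*(-10))² + 36*(10*(-10))*575) = 2448 - (336 - 54*(-100) - 6*575*(-100)² + 36*(-100)*575) = 2448 - (336 + 5400 - 6*575*10000 - 2070000) = 2448 - (336 + 5400 - 34500000 - 2070000) = 2448 - 1*(-36564264) = 2448 + 36564264 = 36566712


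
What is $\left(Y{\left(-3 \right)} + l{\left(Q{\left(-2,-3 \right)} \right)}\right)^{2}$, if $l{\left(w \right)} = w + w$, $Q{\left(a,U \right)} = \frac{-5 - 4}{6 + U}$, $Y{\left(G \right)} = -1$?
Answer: $49$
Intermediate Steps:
$Q{\left(a,U \right)} = - \frac{9}{6 + U}$
$l{\left(w \right)} = 2 w$
$\left(Y{\left(-3 \right)} + l{\left(Q{\left(-2,-3 \right)} \right)}\right)^{2} = \left(-1 + 2 \left(- \frac{9}{6 - 3}\right)\right)^{2} = \left(-1 + 2 \left(- \frac{9}{3}\right)\right)^{2} = \left(-1 + 2 \left(\left(-9\right) \frac{1}{3}\right)\right)^{2} = \left(-1 + 2 \left(-3\right)\right)^{2} = \left(-1 - 6\right)^{2} = \left(-7\right)^{2} = 49$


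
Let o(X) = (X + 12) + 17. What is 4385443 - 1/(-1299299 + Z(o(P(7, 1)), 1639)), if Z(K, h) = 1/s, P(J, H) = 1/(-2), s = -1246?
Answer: 7099710128140111/1618926555 ≈ 4.3854e+6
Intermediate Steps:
P(J, H) = -½
o(X) = 29 + X (o(X) = (12 + X) + 17 = 29 + X)
Z(K, h) = -1/1246 (Z(K, h) = 1/(-1246) = -1/1246)
4385443 - 1/(-1299299 + Z(o(P(7, 1)), 1639)) = 4385443 - 1/(-1299299 - 1/1246) = 4385443 - 1/(-1618926555/1246) = 4385443 - 1*(-1246/1618926555) = 4385443 + 1246/1618926555 = 7099710128140111/1618926555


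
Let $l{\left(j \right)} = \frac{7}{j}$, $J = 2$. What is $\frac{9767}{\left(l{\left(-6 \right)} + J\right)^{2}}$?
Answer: $\frac{351612}{25} \approx 14064.0$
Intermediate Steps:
$\frac{9767}{\left(l{\left(-6 \right)} + J\right)^{2}} = \frac{9767}{\left(\frac{7}{-6} + 2\right)^{2}} = \frac{9767}{\left(7 \left(- \frac{1}{6}\right) + 2\right)^{2}} = \frac{9767}{\left(- \frac{7}{6} + 2\right)^{2}} = \frac{9767}{\left(\frac{5}{6}\right)^{2}} = \frac{9767}{\frac{25}{36}} = 9767 \cdot \frac{36}{25} = \frac{351612}{25}$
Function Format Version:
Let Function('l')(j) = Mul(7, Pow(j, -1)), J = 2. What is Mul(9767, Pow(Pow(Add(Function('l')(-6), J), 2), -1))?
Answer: Rational(351612, 25) ≈ 14064.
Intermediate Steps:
Mul(9767, Pow(Pow(Add(Function('l')(-6), J), 2), -1)) = Mul(9767, Pow(Pow(Add(Mul(7, Pow(-6, -1)), 2), 2), -1)) = Mul(9767, Pow(Pow(Add(Mul(7, Rational(-1, 6)), 2), 2), -1)) = Mul(9767, Pow(Pow(Add(Rational(-7, 6), 2), 2), -1)) = Mul(9767, Pow(Pow(Rational(5, 6), 2), -1)) = Mul(9767, Pow(Rational(25, 36), -1)) = Mul(9767, Rational(36, 25)) = Rational(351612, 25)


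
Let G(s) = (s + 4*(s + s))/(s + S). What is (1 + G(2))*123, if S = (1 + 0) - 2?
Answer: 2337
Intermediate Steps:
S = -1 (S = 1 - 2 = -1)
G(s) = 9*s/(-1 + s) (G(s) = (s + 4*(s + s))/(s - 1) = (s + 4*(2*s))/(-1 + s) = (s + 8*s)/(-1 + s) = (9*s)/(-1 + s) = 9*s/(-1 + s))
(1 + G(2))*123 = (1 + 9*2/(-1 + 2))*123 = (1 + 9*2/1)*123 = (1 + 9*2*1)*123 = (1 + 18)*123 = 19*123 = 2337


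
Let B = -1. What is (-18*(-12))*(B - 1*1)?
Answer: -432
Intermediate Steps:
(-18*(-12))*(B - 1*1) = (-18*(-12))*(-1 - 1*1) = 216*(-1 - 1) = 216*(-2) = -432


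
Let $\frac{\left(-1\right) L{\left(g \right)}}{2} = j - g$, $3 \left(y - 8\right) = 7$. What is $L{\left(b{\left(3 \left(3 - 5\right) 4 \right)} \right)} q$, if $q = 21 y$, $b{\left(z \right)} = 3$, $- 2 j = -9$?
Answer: $-651$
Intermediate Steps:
$y = \frac{31}{3}$ ($y = 8 + \frac{1}{3} \cdot 7 = 8 + \frac{7}{3} = \frac{31}{3} \approx 10.333$)
$j = \frac{9}{2}$ ($j = \left(- \frac{1}{2}\right) \left(-9\right) = \frac{9}{2} \approx 4.5$)
$L{\left(g \right)} = -9 + 2 g$ ($L{\left(g \right)} = - 2 \left(\frac{9}{2} - g\right) = -9 + 2 g$)
$q = 217$ ($q = 21 \cdot \frac{31}{3} = 217$)
$L{\left(b{\left(3 \left(3 - 5\right) 4 \right)} \right)} q = \left(-9 + 2 \cdot 3\right) 217 = \left(-9 + 6\right) 217 = \left(-3\right) 217 = -651$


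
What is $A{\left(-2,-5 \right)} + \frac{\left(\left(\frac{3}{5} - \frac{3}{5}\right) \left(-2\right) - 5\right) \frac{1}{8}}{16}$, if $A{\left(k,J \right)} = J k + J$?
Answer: $\frac{635}{128} \approx 4.9609$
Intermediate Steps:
$A{\left(k,J \right)} = J + J k$
$A{\left(-2,-5 \right)} + \frac{\left(\left(\frac{3}{5} - \frac{3}{5}\right) \left(-2\right) - 5\right) \frac{1}{8}}{16} = - 5 \left(1 - 2\right) + \frac{\left(\left(\frac{3}{5} - \frac{3}{5}\right) \left(-2\right) - 5\right) \frac{1}{8}}{16} = \left(-5\right) \left(-1\right) + \frac{\left(\left(3 \cdot \frac{1}{5} - \frac{3}{5}\right) \left(-2\right) - 5\right) \frac{1}{8}}{16} = 5 + \frac{\left(\left(\frac{3}{5} - \frac{3}{5}\right) \left(-2\right) - 5\right) \frac{1}{8}}{16} = 5 + \frac{\left(0 \left(-2\right) - 5\right) \frac{1}{8}}{16} = 5 + \frac{\left(0 - 5\right) \frac{1}{8}}{16} = 5 + \frac{\left(-5\right) \frac{1}{8}}{16} = 5 + \frac{1}{16} \left(- \frac{5}{8}\right) = 5 - \frac{5}{128} = \frac{635}{128}$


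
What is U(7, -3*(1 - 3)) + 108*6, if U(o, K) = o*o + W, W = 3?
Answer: 700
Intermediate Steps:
U(o, K) = 3 + o**2 (U(o, K) = o*o + 3 = o**2 + 3 = 3 + o**2)
U(7, -3*(1 - 3)) + 108*6 = (3 + 7**2) + 108*6 = (3 + 49) + 648 = 52 + 648 = 700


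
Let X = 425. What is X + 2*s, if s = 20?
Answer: 465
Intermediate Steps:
X + 2*s = 425 + 2*20 = 425 + 40 = 465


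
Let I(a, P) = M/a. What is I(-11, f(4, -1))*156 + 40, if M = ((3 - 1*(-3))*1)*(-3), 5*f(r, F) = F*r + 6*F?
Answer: 3248/11 ≈ 295.27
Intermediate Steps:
f(r, F) = 6*F/5 + F*r/5 (f(r, F) = (F*r + 6*F)/5 = (6*F + F*r)/5 = 6*F/5 + F*r/5)
M = -18 (M = ((3 + 3)*1)*(-3) = (6*1)*(-3) = 6*(-3) = -18)
I(a, P) = -18/a
I(-11, f(4, -1))*156 + 40 = -18/(-11)*156 + 40 = -18*(-1/11)*156 + 40 = (18/11)*156 + 40 = 2808/11 + 40 = 3248/11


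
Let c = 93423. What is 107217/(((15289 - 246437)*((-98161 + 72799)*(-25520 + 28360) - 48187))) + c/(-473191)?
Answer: -1556453751505858821/7883496902644290556 ≈ -0.19743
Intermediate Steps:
107217/(((15289 - 246437)*((-98161 + 72799)*(-25520 + 28360) - 48187))) + c/(-473191) = 107217/(((15289 - 246437)*((-98161 + 72799)*(-25520 + 28360) - 48187))) + 93423/(-473191) = 107217/((-231148*(-25362*2840 - 48187))) + 93423*(-1/473191) = 107217/((-231148*(-72028080 - 48187))) - 93423/473191 = 107217/((-231148*(-72076267))) - 93423/473191 = 107217/16660284964516 - 93423/473191 = -1556453751505858821/7883496902644290556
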